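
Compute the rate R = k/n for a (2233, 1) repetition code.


Rate = k/n = 1/2233

1/2233


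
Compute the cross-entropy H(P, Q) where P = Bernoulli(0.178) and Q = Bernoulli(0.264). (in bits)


H(P,Q) = -p*log2(q) - (1-p)*log2(1-q). -0.178*log2(0.264) = 0.342007; -0.822*log2(0.736) = 0.363507. H(P,Q) = 0.342007 + 0.363507 = 0.7055

0.7055 bits


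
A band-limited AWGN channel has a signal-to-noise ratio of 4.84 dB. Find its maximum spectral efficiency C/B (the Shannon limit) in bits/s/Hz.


SNR_linear = 10^(4.84/10) = 3.0479; C/B = log2(1 + SNR_linear) = log2(1 + 3.0479) = 2.0172

2.0172 bits/s/Hz


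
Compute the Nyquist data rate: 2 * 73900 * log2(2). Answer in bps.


Rate = 2 * B * log2(M) = 2 * 73900 * 1.0 = 147800.0

147800.0 bps


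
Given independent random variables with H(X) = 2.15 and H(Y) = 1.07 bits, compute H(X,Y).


For independent variables, H(X,Y) = H(X) + H(Y) = 2.15 + 1.07 = 3.22

3.22 bits


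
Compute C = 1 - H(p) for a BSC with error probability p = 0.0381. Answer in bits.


H(p) = -p*log2(p) - (1-p)*log2(1-p) = -0.0381*log2(0.0381) - 0.9619*log2(0.9619) = 0.179606 + 0.053906 = 0.2335. C = 1 - H(p) = 1 - 0.2335 = 0.7665

0.7665 bits


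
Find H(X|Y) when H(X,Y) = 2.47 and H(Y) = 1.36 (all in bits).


H(X|Y) = H(X,Y) - H(Y) = 2.47 - 1.36 = 1.11

1.11 bits


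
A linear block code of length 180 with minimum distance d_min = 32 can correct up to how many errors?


Correction capability = floor((d-1)/2) = floor((32-1)/2) = 15

15 errors


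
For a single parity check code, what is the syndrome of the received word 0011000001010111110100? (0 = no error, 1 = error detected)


Syndrome = XOR of all bits = 0 XOR 0 XOR 1 XOR 1 XOR 0 XOR 0 XOR 0 XOR 0 XOR 0 XOR 1 XOR 0 XOR 1 XOR 0 XOR 1 XOR 1 XOR 1 XOR 1 XOR 1 XOR 0 XOR 1 XOR 0 XOR 0 = 0

0


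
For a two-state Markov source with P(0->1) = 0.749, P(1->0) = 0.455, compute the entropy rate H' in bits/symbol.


Stationary distribution: pi_0 = p10/(p01+p10) = 0.3779, pi_1 = 0.6221. Entropy rate H' = pi_0*H(p01) + pi_1*H(p10) = 0.3779*0.8129 + 0.6221*0.9941 = 0.9256

0.9256 bits/symbol


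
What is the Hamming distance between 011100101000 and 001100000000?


Count differing positions: . ^ . . . . ^ . ^ . . . = 3 differences

3


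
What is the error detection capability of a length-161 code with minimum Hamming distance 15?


Detection capability = d_min - 1 = 15 - 1 = 14

14 errors


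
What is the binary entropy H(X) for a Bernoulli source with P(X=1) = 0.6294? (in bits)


H = -p*log2(p) - (1-p)*log2(1-p). -0.6294*log2(0.6294) = 0.420408; -0.3706*log2(0.3706) = 0.530723. H = 0.420408 + 0.530723 = 0.9511

0.9511 bits


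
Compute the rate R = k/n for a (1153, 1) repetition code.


Rate = k/n = 1/1153

1/1153


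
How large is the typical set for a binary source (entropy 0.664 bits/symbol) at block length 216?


log2|A_typical| = nH = 216 * 0.664 = 143.424, so |A_typical| ~ 2^143.424 = 1.496e+43

1.496e+43


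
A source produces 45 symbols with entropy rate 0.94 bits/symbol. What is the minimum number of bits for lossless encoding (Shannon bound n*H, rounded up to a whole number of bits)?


Minimum bits >= n * H = 45 * 0.94 = 42.3, rounded up to a whole number of bits = 43

43 bits


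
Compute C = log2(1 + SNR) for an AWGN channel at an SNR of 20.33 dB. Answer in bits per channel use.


SNR_linear = 10^(20.33/10) = 107.8947; C = log2(1 + SNR_linear) = log2(1 + 107.8947) = 6.7668

6.7668 bits/channel use


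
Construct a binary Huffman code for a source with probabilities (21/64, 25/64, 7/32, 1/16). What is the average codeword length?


Huffman construction (repeatedly merge the two least-probable nodes; each merge adds 1 bit to every symbol beneath it): 1/16 + 7/32 = 9/32; 9/32 + 21/64 = 39/64; 25/64 + 39/64 = 1. Resulting codeword lengths (in the order the probabilities were given): (2, 1, 3, 3). L_avg = sum(p_i * l_i) = 21/64*2 + 25/64*1 + 7/32*3 + 1/16*3 = 121/64 = 1.8906

1.8906 bits


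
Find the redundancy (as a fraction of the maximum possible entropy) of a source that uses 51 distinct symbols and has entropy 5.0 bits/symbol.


H_max = log2(K) = log2(51) = 5.6724 bits/symbol. Redundancy = 1 - H/H_max = 1 - 5.0/5.6724 = 1 - 0.8815 = 0.1185

0.1185


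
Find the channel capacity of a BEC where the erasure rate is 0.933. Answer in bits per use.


C = 1 - epsilon = 1 - 0.933 = 0.067

0.067 bits


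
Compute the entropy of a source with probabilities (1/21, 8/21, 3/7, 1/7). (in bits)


H = -sum(p_i * log2(p_i)). Terms: -(1/21)*log2(1/21) = 0.209158; -(8/21)*log2(8/21) = 0.530407; -(3/7)*log2(3/7) = 0.523882; -(1/7)*log2(1/7) = 0.401051. H = 0.209158 + 0.530407 + 0.523882 + 0.401051 = 1.6645

1.6645 bits


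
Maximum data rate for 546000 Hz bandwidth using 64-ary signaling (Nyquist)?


Rate = 2 * B * log2(M) = 2 * 546000 * 6.0 = 6552000.0

6552000.0 bps


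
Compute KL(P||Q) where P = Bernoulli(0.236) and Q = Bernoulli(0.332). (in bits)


KL = p*log2(p/q) + (1-p)*log2((1-p)/(1-q)) = 0.236*log2(0.236/0.332) + 0.764*log2(0.764/0.668) = 0.0318

0.0318 bits


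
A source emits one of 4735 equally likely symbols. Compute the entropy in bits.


H = log2(n) = log2(4735) = 12.2091

12.2091 bits


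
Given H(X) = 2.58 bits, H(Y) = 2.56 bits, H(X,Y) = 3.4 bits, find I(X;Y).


I(X;Y) = H(X) + H(Y) - H(X,Y) = 2.58 + 2.56 - 3.4 = 1.74

1.74 bits


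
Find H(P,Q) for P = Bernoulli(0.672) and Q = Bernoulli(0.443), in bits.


H(P,Q) = -p*log2(q) - (1-p)*log2(1-q). -0.672*log2(0.443) = 0.789346; -0.328*log2(0.557) = 0.276914. H(P,Q) = 0.789346 + 0.276914 = 1.0663

1.0663 bits


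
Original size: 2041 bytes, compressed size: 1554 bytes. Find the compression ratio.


Ratio = original / compressed = 2041 / 1554 = 1.3134

1.3134


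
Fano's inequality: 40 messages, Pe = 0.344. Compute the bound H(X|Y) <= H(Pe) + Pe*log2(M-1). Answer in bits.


H(Pe) = -Pe*log2(Pe) - (1-Pe)*log2(1-Pe) = -0.344*log2(0.344) - 0.656*log2(0.656) = 0.529595 + 0.399000 = 0.9286. Pe*log2(M-1) = 0.344*log2(39) = 1.818178. Bound = H(Pe) + Pe*log2(M-1) = 0.529595 + 0.399000 + 1.818178 = 2.7468

2.7468 bits


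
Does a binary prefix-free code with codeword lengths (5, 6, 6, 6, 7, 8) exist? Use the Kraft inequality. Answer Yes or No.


Kraft sum = sum(2^(-l_i)) = 0.0898, need <= 1. Result: satisfied (a binary prefix-free code with these lengths exists)

Yes


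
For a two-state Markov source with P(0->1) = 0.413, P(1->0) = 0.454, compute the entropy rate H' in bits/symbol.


Stationary distribution: pi_0 = p10/(p01+p10) = 0.5236, pi_1 = 0.4764. Entropy rate H' = pi_0*H(p01) + pi_1*H(p10) = 0.5236*0.978 + 0.4764*0.9939 = 0.9856

0.9856 bits/symbol


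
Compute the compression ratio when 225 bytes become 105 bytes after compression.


Ratio = original / compressed = 225 / 105 = 2.1429

2.1429


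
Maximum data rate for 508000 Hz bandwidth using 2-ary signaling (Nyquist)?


Rate = 2 * B * log2(M) = 2 * 508000 * 1.0 = 1016000.0

1016000.0 bps


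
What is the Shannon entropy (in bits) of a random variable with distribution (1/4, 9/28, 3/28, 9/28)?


H = -sum(p_i * log2(p_i)). Terms: -(1/4)*log2(1/4) = 0.500000; -(9/28)*log2(9/28) = 0.526317; -(3/28)*log2(3/28) = 0.345256; -(9/28)*log2(9/28) = 0.526317. H = 0.500000 + 0.526317 + 0.345256 + 0.526317 = 1.8979

1.8979 bits


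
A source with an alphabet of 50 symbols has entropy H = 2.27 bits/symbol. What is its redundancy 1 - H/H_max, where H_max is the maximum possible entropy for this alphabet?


H_max = log2(K) = log2(50) = 5.6439 bits/symbol. Redundancy = 1 - H/H_max = 1 - 2.27/5.6439 = 1 - 0.4022 = 0.5978

0.5978


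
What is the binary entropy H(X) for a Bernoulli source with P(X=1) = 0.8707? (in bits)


H = -p*log2(p) - (1-p)*log2(1-p). -0.8707*log2(0.8707) = 0.173924; -0.1293*log2(0.1293) = 0.381591. H = 0.173924 + 0.381591 = 0.5555

0.5555 bits


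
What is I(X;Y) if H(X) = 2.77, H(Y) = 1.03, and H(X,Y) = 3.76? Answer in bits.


I(X;Y) = H(X) + H(Y) - H(X,Y) = 2.77 + 1.03 - 3.76 = 0.04

0.04 bits


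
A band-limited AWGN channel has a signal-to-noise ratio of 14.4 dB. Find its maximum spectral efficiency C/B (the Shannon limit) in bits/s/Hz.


SNR_linear = 10^(14.4/10) = 27.5423; C/B = log2(1 + SNR_linear) = log2(1 + 27.5423) = 4.835

4.835 bits/s/Hz


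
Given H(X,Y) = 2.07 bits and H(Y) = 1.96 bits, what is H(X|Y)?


H(X|Y) = H(X,Y) - H(Y) = 2.07 - 1.96 = 0.11

0.11 bits


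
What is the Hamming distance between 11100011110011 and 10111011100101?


Count differing positions: . ^ . ^ ^ . . . . ^ . ^ ^ . = 6 differences

6


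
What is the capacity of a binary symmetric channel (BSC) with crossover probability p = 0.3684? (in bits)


H(p) = -p*log2(p) - (1-p)*log2(1-p) = -0.3684*log2(0.3684) - 0.6316*log2(0.6316) = 0.530737 + 0.418698 = 0.9494. C = 1 - H(p) = 1 - 0.9494 = 0.0506

0.0506 bits


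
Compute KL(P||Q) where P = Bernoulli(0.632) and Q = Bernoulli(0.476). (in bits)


KL = p*log2(p/q) + (1-p)*log2((1-p)/(1-q)) = 0.632*log2(0.632/0.476) + 0.368*log2(0.368/0.524) = 0.0708

0.0708 bits


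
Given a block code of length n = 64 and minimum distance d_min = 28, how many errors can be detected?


Detection capability = d_min - 1 = 28 - 1 = 27

27 errors


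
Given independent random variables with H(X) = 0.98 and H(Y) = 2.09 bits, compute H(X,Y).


For independent variables, H(X,Y) = H(X) + H(Y) = 0.98 + 2.09 = 3.07

3.07 bits


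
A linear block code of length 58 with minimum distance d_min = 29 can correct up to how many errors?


Correction capability = floor((d-1)/2) = floor((29-1)/2) = 14

14 errors


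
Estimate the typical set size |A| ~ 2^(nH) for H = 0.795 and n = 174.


log2|A_typical| = nH = 174 * 0.795 = 138.33, so |A_typical| ~ 2^138.33 = 4.380e+41

4.380e+41


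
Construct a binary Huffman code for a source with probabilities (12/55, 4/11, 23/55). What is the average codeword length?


Huffman construction (repeatedly merge the two least-probable nodes; each merge adds 1 bit to every symbol beneath it): 12/55 + 4/11 = 32/55; 23/55 + 32/55 = 1. Resulting codeword lengths (in the order the probabilities were given): (2, 2, 1). L_avg = sum(p_i * l_i) = 12/55*2 + 4/11*2 + 23/55*1 = 87/55 = 1.5818

1.5818 bits


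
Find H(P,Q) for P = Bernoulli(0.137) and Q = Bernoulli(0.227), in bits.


H(P,Q) = -p*log2(q) - (1-p)*log2(1-q). -0.137*log2(0.227) = 0.293075; -0.863*log2(0.773) = 0.320570. H(P,Q) = 0.293075 + 0.320570 = 0.6136

0.6136 bits


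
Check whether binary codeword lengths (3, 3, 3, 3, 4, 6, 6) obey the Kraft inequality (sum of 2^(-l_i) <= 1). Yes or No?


Kraft sum = sum(2^(-l_i)) = 0.5938, need <= 1. Result: satisfied (a binary prefix-free code with these lengths exists)

Yes


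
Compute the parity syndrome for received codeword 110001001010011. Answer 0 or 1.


Syndrome = XOR of all bits = 1 XOR 1 XOR 0 XOR 0 XOR 0 XOR 1 XOR 0 XOR 0 XOR 1 XOR 0 XOR 1 XOR 0 XOR 0 XOR 1 XOR 1 = 1

1


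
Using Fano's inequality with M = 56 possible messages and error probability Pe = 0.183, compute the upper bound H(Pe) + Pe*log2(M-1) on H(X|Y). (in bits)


H(Pe) = -Pe*log2(Pe) - (1-Pe)*log2(1-Pe) = -0.183*log2(0.183) - 0.817*log2(0.817) = 0.448365 + 0.238231 = 0.6866. Pe*log2(M-1) = 0.183*log2(55) = 1.057989. Bound = H(Pe) + Pe*log2(M-1) = 0.448365 + 0.238231 + 1.057989 = 1.7446

1.7446 bits


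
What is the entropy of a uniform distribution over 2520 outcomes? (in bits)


H = log2(n) = log2(2520) = 11.2992

11.2992 bits


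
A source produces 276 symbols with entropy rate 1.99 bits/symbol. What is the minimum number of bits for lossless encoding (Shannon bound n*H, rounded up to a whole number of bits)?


Minimum bits >= n * H = 276 * 1.99 = 549.24, rounded up to a whole number of bits = 550

550 bits


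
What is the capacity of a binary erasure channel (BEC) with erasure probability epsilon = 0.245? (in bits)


C = 1 - epsilon = 1 - 0.245 = 0.755

0.755 bits


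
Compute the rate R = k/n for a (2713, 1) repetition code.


Rate = k/n = 1/2713

1/2713


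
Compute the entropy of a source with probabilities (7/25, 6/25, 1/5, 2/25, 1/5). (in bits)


H = -sum(p_i * log2(p_i)). Terms: -(7/25)*log2(7/25) = 0.514220; -(6/25)*log2(6/25) = 0.494134; -(1/5)*log2(1/5) = 0.464386; -(2/25)*log2(2/25) = 0.291508; -(1/5)*log2(1/5) = 0.464386. H = 0.514220 + 0.494134 + 0.464386 + 0.291508 + 0.464386 = 2.2286

2.2286 bits


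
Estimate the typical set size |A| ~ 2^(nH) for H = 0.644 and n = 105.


log2|A_typical| = nH = 105 * 0.644 = 67.62, so |A_typical| ~ 2^67.62 = 2.268e+20

2.268e+20


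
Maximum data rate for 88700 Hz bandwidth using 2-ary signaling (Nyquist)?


Rate = 2 * B * log2(M) = 2 * 88700 * 1.0 = 177400.0

177400.0 bps


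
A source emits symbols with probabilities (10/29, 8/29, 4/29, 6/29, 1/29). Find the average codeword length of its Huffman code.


Huffman construction (repeatedly merge the two least-probable nodes; each merge adds 1 bit to every symbol beneath it): 1/29 + 4/29 = 5/29; 5/29 + 6/29 = 11/29; 8/29 + 10/29 = 18/29; 11/29 + 18/29 = 1. Resulting codeword lengths (in the order the probabilities were given): (2, 2, 3, 2, 3). L_avg = sum(p_i * l_i) = 10/29*2 + 8/29*2 + 4/29*3 + 6/29*2 + 1/29*3 = 63/29 = 2.1724

2.1724 bits


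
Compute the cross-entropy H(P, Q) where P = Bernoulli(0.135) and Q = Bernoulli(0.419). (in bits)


H(P,Q) = -p*log2(q) - (1-p)*log2(1-q). -0.135*log2(0.419) = 0.169422; -0.865*log2(0.581) = 0.677632. H(P,Q) = 0.169422 + 0.677632 = 0.8471

0.8471 bits


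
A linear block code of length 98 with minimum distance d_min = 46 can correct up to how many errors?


Correction capability = floor((d-1)/2) = floor((46-1)/2) = 22

22 errors


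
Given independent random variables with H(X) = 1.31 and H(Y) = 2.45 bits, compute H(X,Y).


For independent variables, H(X,Y) = H(X) + H(Y) = 1.31 + 2.45 = 3.76

3.76 bits


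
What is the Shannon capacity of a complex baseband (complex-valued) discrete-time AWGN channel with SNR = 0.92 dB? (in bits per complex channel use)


SNR_linear = 10^(0.92/10) = 1.2359; C = log2(1 + SNR_linear) = log2(1 + 1.2359) = 1.1609

1.1609 bits/channel use


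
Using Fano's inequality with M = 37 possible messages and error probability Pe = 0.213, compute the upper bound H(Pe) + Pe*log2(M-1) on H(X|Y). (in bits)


H(Pe) = -Pe*log2(Pe) - (1-Pe)*log2(1-Pe) = -0.213*log2(0.213) - 0.787*log2(0.787) = 0.475219 + 0.271959 = 0.7472. Pe*log2(M-1) = 0.213*log2(36) = 1.101194. Bound = H(Pe) + Pe*log2(M-1) = 0.475219 + 0.271959 + 1.101194 = 1.8484

1.8484 bits


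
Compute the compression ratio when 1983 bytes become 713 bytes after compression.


Ratio = original / compressed = 1983 / 713 = 2.7812

2.7812


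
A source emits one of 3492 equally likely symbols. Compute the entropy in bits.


H = log2(n) = log2(3492) = 11.7698

11.7698 bits


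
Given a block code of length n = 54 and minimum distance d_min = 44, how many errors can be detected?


Detection capability = d_min - 1 = 44 - 1 = 43

43 errors


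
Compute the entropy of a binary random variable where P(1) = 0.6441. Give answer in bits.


H = -p*log2(p) - (1-p)*log2(1-p). -0.6441*log2(0.6441) = 0.408774; -0.3559*log2(0.3559) = 0.530453. H = 0.408774 + 0.530453 = 0.9392

0.9392 bits


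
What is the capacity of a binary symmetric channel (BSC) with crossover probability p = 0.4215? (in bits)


H(p) = -p*log2(p) - (1-p)*log2(1-p) = -0.4215*log2(0.4215) - 0.5785*log2(0.5785) = 0.525356 + 0.456790 = 0.9821. C = 1 - H(p) = 1 - 0.9821 = 0.0179

0.0179 bits


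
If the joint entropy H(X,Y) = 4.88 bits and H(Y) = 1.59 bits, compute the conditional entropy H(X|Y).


H(X|Y) = H(X,Y) - H(Y) = 4.88 - 1.59 = 3.29

3.29 bits


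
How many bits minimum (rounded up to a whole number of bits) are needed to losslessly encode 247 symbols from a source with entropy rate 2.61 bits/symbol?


Minimum bits >= n * H = 247 * 2.61 = 644.67, rounded up to a whole number of bits = 645

645 bits


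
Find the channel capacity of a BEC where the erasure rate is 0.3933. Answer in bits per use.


C = 1 - epsilon = 1 - 0.3933 = 0.6067

0.6067 bits


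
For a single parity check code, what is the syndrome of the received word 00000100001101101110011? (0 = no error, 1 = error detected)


Syndrome = XOR of all bits = 0 XOR 0 XOR 0 XOR 0 XOR 0 XOR 1 XOR 0 XOR 0 XOR 0 XOR 0 XOR 1 XOR 1 XOR 0 XOR 1 XOR 1 XOR 0 XOR 1 XOR 1 XOR 1 XOR 0 XOR 0 XOR 1 XOR 1 = 0

0


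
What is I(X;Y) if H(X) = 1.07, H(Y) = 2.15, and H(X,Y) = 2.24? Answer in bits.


I(X;Y) = H(X) + H(Y) - H(X,Y) = 1.07 + 2.15 - 2.24 = 0.98

0.98 bits


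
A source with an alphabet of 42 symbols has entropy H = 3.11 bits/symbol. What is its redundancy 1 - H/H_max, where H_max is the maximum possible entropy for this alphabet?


H_max = log2(K) = log2(42) = 5.3923 bits/symbol. Redundancy = 1 - H/H_max = 1 - 3.11/5.3923 = 1 - 0.5767 = 0.4233

0.4233


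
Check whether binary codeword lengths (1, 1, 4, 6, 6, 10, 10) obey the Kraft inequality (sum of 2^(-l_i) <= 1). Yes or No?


Kraft sum = sum(2^(-l_i)) = 1.0957, need <= 1. Result: violated (a binary prefix-free code with these lengths cannot exist)

No


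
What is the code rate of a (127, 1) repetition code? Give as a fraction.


Rate = k/n = 1/127

1/127


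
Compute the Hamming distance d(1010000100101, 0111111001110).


Count differing positions: ^ ^ . ^ ^ ^ ^ ^ . ^ . ^ ^ = 10 differences

10


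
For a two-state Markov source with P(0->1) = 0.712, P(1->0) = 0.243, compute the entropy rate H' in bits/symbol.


Stationary distribution: pi_0 = p10/(p01+p10) = 0.2545, pi_1 = 0.7455. Entropy rate H' = pi_0*H(p01) + pi_1*H(p10) = 0.2545*0.8661 + 0.7455*0.8 = 0.8168

0.8168 bits/symbol


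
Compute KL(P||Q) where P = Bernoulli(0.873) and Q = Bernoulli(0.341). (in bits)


KL = p*log2(p/q) + (1-p)*log2((1-p)/(1-q)) = 0.873*log2(0.873/0.341) + 0.127*log2(0.127/0.659) = 0.8823

0.8823 bits


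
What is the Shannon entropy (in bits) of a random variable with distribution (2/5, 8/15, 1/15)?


H = -sum(p_i * log2(p_i)). Terms: -(2/5)*log2(2/5) = 0.528771; -(8/15)*log2(8/15) = 0.483675; -(1/15)*log2(1/15) = 0.260459. H = 0.528771 + 0.483675 + 0.260459 = 1.2729

1.2729 bits


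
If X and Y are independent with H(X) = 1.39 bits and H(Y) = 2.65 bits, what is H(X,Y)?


For independent variables, H(X,Y) = H(X) + H(Y) = 1.39 + 2.65 = 4.04

4.04 bits


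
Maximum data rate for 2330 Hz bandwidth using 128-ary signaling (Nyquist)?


Rate = 2 * B * log2(M) = 2 * 2330 * 7.0 = 32620.0

32620.0 bps


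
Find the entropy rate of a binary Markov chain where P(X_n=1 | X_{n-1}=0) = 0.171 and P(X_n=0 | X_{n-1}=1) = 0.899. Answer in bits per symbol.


Stationary distribution: pi_0 = p10/(p01+p10) = 0.8402, pi_1 = 0.1598. Entropy rate H' = pi_0*H(p01) + pi_1*H(p10) = 0.8402*0.66 + 0.1598*0.4722 = 0.63

0.63 bits/symbol


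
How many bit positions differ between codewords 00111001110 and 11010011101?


Count differing positions: ^ ^ ^ . ^ . ^ . . ^ ^ = 7 differences

7


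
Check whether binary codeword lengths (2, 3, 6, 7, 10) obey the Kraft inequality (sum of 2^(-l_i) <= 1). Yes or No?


Kraft sum = sum(2^(-l_i)) = 0.3994, need <= 1. Result: satisfied (a binary prefix-free code with these lengths exists)

Yes


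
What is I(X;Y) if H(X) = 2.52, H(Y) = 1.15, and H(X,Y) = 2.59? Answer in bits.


I(X;Y) = H(X) + H(Y) - H(X,Y) = 2.52 + 1.15 - 2.59 = 1.08

1.08 bits


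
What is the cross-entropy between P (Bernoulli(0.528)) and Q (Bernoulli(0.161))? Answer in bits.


H(P,Q) = -p*log2(q) - (1-p)*log2(1-q). -0.528*log2(0.161) = 1.391210; -0.472*log2(0.839) = 0.119537. H(P,Q) = 1.391210 + 0.119537 = 1.5107

1.5107 bits


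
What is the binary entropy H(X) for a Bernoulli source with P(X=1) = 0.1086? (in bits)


H = -p*log2(p) - (1-p)*log2(1-p). -0.1086*log2(0.1086) = 0.347835; -0.8914*log2(0.8914) = 0.147843. H = 0.347835 + 0.147843 = 0.4957

0.4957 bits


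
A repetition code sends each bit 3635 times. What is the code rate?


Rate = k/n = 1/3635

1/3635


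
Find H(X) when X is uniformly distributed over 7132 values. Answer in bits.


H = log2(n) = log2(7132) = 12.8001

12.8001 bits


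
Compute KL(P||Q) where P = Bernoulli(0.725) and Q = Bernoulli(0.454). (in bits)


KL = p*log2(p/q) + (1-p)*log2((1-p)/(1-q)) = 0.725*log2(0.725/0.454) + 0.275*log2(0.275/0.546) = 0.2175

0.2175 bits


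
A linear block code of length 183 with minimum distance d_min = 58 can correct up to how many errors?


Correction capability = floor((d-1)/2) = floor((58-1)/2) = 28

28 errors


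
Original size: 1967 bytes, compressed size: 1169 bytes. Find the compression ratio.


Ratio = original / compressed = 1967 / 1169 = 1.6826

1.6826


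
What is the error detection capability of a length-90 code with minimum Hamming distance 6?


Detection capability = d_min - 1 = 6 - 1 = 5

5 errors


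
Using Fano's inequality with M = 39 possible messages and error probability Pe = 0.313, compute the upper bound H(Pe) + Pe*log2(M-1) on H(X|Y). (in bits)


H(Pe) = -Pe*log2(Pe) - (1-Pe)*log2(1-Pe) = -0.313*log2(0.313) - 0.687*log2(0.687) = 0.524515 + 0.372092 = 0.8966. Pe*log2(M-1) = 0.313*log2(38) = 1.642601. Bound = H(Pe) + Pe*log2(M-1) = 0.524515 + 0.372092 + 1.642601 = 2.5392

2.5392 bits


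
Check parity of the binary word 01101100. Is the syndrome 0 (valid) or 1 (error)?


Syndrome = XOR of all bits = 0 XOR 1 XOR 1 XOR 0 XOR 1 XOR 1 XOR 0 XOR 0 = 0

0


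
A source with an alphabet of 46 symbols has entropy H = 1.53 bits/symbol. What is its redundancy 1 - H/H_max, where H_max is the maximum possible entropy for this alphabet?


H_max = log2(K) = log2(46) = 5.5236 bits/symbol. Redundancy = 1 - H/H_max = 1 - 1.53/5.5236 = 1 - 0.277 = 0.723

0.723


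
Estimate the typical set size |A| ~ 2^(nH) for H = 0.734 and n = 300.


log2|A_typical| = nH = 300 * 0.734 = 220.2, so |A_typical| ~ 2^220.2 = 1.936e+66

1.936e+66


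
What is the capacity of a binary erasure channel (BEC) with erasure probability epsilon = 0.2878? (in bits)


C = 1 - epsilon = 1 - 0.2878 = 0.7122

0.7122 bits


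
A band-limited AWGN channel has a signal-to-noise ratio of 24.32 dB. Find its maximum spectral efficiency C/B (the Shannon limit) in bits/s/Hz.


SNR_linear = 10^(24.32/10) = 270.3958; C/B = log2(1 + SNR_linear) = log2(1 + 270.3958) = 8.0843

8.0843 bits/s/Hz


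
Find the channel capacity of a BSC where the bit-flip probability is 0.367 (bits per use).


H(p) = -p*log2(p) - (1-p)*log2(1-p) = -0.367*log2(0.367) - 0.633*log2(0.633) = 0.530736 + 0.417604 = 0.9483. C = 1 - H(p) = 1 - 0.9483 = 0.0517

0.0517 bits


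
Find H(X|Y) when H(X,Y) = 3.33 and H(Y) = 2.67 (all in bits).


H(X|Y) = H(X,Y) - H(Y) = 3.33 - 2.67 = 0.66

0.66 bits


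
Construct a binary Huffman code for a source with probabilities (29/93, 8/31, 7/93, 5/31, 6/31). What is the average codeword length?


Huffman construction (repeatedly merge the two least-probable nodes; each merge adds 1 bit to every symbol beneath it): 7/93 + 5/31 = 22/93; 6/31 + 22/93 = 40/93; 8/31 + 29/93 = 53/93; 40/93 + 53/93 = 1. Resulting codeword lengths (in the order the probabilities were given): (2, 2, 3, 3, 2). L_avg = sum(p_i * l_i) = 29/93*2 + 8/31*2 + 7/93*3 + 5/31*3 + 6/31*2 = 208/93 = 2.2366

2.2366 bits


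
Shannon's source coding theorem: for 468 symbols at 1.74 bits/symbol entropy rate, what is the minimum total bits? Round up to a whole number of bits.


Minimum bits >= n * H = 468 * 1.74 = 814.32, rounded up to a whole number of bits = 815

815 bits


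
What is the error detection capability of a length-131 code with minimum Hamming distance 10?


Detection capability = d_min - 1 = 10 - 1 = 9

9 errors


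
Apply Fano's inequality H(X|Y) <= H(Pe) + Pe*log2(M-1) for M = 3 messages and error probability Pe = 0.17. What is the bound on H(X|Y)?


H(Pe) = -Pe*log2(Pe) - (1-Pe)*log2(1-Pe) = -0.17*log2(0.17) - 0.83*log2(0.83) = 0.434587 + 0.223118 = 0.6577. Pe*log2(M-1) = 0.17*log2(2) = 0.170000. Bound = H(Pe) + Pe*log2(M-1) = 0.434587 + 0.223118 + 0.170000 = 0.8277

0.8277 bits


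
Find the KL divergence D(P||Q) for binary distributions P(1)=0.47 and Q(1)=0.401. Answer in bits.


KL = p*log2(p/q) + (1-p)*log2((1-p)/(1-q)) = 0.47*log2(0.47/0.401) + 0.53*log2(0.53/0.599) = 0.0141

0.0141 bits


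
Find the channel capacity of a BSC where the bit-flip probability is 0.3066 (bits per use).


H(p) = -p*log2(p) - (1-p)*log2(1-p) = -0.3066*log2(0.3066) - 0.6934*log2(0.6934) = 0.522928 + 0.366282 = 0.8892. C = 1 - H(p) = 1 - 0.8892 = 0.1108

0.1108 bits


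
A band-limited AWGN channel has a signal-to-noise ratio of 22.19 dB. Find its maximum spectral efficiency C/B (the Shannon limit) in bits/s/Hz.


SNR_linear = 10^(22.19/10) = 165.577; C/B = log2(1 + SNR_linear) = log2(1 + 165.577) = 7.38

7.38 bits/s/Hz


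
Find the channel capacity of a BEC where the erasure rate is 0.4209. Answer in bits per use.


C = 1 - epsilon = 1 - 0.4209 = 0.5791

0.5791 bits


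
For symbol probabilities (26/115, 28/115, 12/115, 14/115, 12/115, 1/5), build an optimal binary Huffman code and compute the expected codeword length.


Huffman construction (repeatedly merge the two least-probable nodes; each merge adds 1 bit to every symbol beneath it): 12/115 + 12/115 = 24/115; 14/115 + 1/5 = 37/115; 24/115 + 26/115 = 10/23; 28/115 + 37/115 = 13/23; 10/23 + 13/23 = 1. Resulting codeword lengths (in the order the probabilities were given): (2, 2, 3, 3, 3, 3). L_avg = sum(p_i * l_i) = 26/115*2 + 28/115*2 + 12/115*3 + 14/115*3 + 12/115*3 + 1/5*3 = 291/115 = 2.5304

2.5304 bits


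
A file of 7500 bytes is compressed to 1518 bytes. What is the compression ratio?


Ratio = original / compressed = 7500 / 1518 = 4.9407

4.9407


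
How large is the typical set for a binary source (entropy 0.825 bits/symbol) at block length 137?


log2|A_typical| = nH = 137 * 0.825 = 113.025, so |A_typical| ~ 2^113.025 = 1.057e+34

1.057e+34


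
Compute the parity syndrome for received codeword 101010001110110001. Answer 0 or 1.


Syndrome = XOR of all bits = 1 XOR 0 XOR 1 XOR 0 XOR 1 XOR 0 XOR 0 XOR 0 XOR 1 XOR 1 XOR 1 XOR 0 XOR 1 XOR 1 XOR 0 XOR 0 XOR 0 XOR 1 = 1

1


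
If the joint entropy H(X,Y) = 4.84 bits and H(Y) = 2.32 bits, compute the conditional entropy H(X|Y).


H(X|Y) = H(X,Y) - H(Y) = 4.84 - 2.32 = 2.52

2.52 bits


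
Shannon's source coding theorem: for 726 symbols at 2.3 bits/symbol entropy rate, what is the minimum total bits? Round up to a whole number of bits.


Minimum bits >= n * H = 726 * 2.3 = 1669.8, rounded up to a whole number of bits = 1670

1670 bits


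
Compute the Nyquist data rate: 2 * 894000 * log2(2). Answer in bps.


Rate = 2 * B * log2(M) = 2 * 894000 * 1.0 = 1788000.0

1788000.0 bps


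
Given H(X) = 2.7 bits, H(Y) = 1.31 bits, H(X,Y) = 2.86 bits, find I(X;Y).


I(X;Y) = H(X) + H(Y) - H(X,Y) = 2.7 + 1.31 - 2.86 = 1.15

1.15 bits


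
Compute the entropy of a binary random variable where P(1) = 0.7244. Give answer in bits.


H = -p*log2(p) - (1-p)*log2(1-p). -0.7244*log2(0.7244) = 0.336949; -0.2756*log2(0.2756) = 0.512437. H = 0.336949 + 0.512437 = 0.8494

0.8494 bits


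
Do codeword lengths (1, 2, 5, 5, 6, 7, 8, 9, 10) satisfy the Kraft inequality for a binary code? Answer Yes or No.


Kraft sum = sum(2^(-l_i)) = 0.8428, need <= 1. Result: satisfied (a binary prefix-free code with these lengths exists)

Yes


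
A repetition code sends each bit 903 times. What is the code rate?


Rate = k/n = 1/903

1/903


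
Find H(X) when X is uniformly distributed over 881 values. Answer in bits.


H = log2(n) = log2(881) = 9.783

9.783 bits


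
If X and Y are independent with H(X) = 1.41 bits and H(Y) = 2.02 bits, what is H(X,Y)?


For independent variables, H(X,Y) = H(X) + H(Y) = 1.41 + 2.02 = 3.43

3.43 bits


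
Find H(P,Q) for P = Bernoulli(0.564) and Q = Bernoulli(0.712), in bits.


H(P,Q) = -p*log2(q) - (1-p)*log2(1-q). -0.564*log2(0.712) = 0.276389; -0.436*log2(0.288) = 0.782995. H(P,Q) = 0.276389 + 0.782995 = 1.0594

1.0594 bits


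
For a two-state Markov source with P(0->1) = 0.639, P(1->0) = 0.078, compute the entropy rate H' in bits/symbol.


Stationary distribution: pi_0 = p10/(p01+p10) = 0.1088, pi_1 = 0.8912. Entropy rate H' = pi_0*H(p01) + pi_1*H(p10) = 0.1088*0.9435 + 0.8912*0.3951 = 0.4548

0.4548 bits/symbol


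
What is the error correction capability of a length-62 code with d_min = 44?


Correction capability = floor((d-1)/2) = floor((44-1)/2) = 21

21 errors


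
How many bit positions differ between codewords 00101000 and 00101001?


Count differing positions: . . . . . . . ^ = 1 differences

1


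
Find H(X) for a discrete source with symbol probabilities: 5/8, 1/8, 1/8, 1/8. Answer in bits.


H = -sum(p_i * log2(p_i)). Terms: -(5/8)*log2(5/8) = 0.423795; -(1/8)*log2(1/8) = 0.375000; -(1/8)*log2(1/8) = 0.375000; -(1/8)*log2(1/8) = 0.375000. H = 0.423795 + 0.375000 + 0.375000 + 0.375000 = 1.5488

1.5488 bits


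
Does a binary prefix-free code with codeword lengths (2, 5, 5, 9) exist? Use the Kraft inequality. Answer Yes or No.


Kraft sum = sum(2^(-l_i)) = 0.3145, need <= 1. Result: satisfied (a binary prefix-free code with these lengths exists)

Yes


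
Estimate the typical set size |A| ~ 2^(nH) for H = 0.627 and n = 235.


log2|A_typical| = nH = 235 * 0.627 = 147.345, so |A_typical| ~ 2^147.345 = 2.266e+44

2.266e+44


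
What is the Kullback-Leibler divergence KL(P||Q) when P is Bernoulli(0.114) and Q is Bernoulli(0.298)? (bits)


KL = p*log2(p/q) + (1-p)*log2((1-p)/(1-q)) = 0.114*log2(0.114/0.298) + 0.886*log2(0.886/0.702) = 0.1395

0.1395 bits


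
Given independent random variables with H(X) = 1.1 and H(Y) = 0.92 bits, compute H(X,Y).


For independent variables, H(X,Y) = H(X) + H(Y) = 1.1 + 0.92 = 2.02

2.02 bits


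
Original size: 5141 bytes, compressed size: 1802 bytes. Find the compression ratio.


Ratio = original / compressed = 5141 / 1802 = 2.8529

2.8529


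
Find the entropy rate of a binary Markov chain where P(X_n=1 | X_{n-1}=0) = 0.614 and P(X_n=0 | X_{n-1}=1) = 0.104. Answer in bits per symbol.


Stationary distribution: pi_0 = p10/(p01+p10) = 0.1448, pi_1 = 0.8552. Entropy rate H' = pi_0*H(p01) + pi_1*H(p10) = 0.1448*0.9622 + 0.8552*0.4815 = 0.5512

0.5512 bits/symbol


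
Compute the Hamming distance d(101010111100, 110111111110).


Count differing positions: . ^ ^ ^ . ^ . . . . ^ . = 5 differences

5


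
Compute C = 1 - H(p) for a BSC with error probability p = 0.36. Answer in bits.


H(p) = -p*log2(p) - (1-p)*log2(1-p) = -0.36*log2(0.36) - 0.64*log2(0.64) = 0.530615 + 0.412068 = 0.9427. C = 1 - H(p) = 1 - 0.9427 = 0.0573

0.0573 bits


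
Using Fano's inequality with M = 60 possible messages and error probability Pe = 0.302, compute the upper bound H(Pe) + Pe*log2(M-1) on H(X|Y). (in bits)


H(Pe) = -Pe*log2(Pe) - (1-Pe)*log2(1-Pe) = -0.302*log2(0.302) - 0.698*log2(0.698) = 0.521669 + 0.362053 = 0.8837. Pe*log2(M-1) = 0.302*log2(59) = 1.776558. Bound = H(Pe) + Pe*log2(M-1) = 0.521669 + 0.362053 + 1.776558 = 2.6603

2.6603 bits


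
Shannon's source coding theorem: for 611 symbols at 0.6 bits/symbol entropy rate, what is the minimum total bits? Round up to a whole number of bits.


Minimum bits >= n * H = 611 * 0.6 = 366.6, rounded up to a whole number of bits = 367

367 bits


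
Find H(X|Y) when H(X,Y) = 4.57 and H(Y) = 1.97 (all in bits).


H(X|Y) = H(X,Y) - H(Y) = 4.57 - 1.97 = 2.6

2.6 bits


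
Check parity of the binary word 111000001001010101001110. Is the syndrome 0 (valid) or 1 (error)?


Syndrome = XOR of all bits = 1 XOR 1 XOR 1 XOR 0 XOR 0 XOR 0 XOR 0 XOR 0 XOR 1 XOR 0 XOR 0 XOR 1 XOR 0 XOR 1 XOR 0 XOR 1 XOR 0 XOR 1 XOR 0 XOR 0 XOR 1 XOR 1 XOR 1 XOR 0 = 1

1


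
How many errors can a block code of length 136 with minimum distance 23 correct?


Correction capability = floor((d-1)/2) = floor((23-1)/2) = 11

11 errors


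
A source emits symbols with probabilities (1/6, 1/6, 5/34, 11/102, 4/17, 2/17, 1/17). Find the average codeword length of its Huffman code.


Huffman construction (repeatedly merge the two least-probable nodes; each merge adds 1 bit to every symbol beneath it): 1/17 + 11/102 = 1/6; 2/17 + 5/34 = 9/34; 1/6 + 1/6 = 1/3; 1/6 + 4/17 = 41/102; 9/34 + 1/3 = 61/102; 41/102 + 61/102 = 1. Resulting codeword lengths (in the order the probabilities were given): (3, 3, 3, 3, 2, 3, 3). L_avg = sum(p_i * l_i) = 1/6*3 + 1/6*3 + 5/34*3 + 11/102*3 + 4/17*2 + 2/17*3 + 1/17*3 = 47/17 = 2.7647

2.7647 bits


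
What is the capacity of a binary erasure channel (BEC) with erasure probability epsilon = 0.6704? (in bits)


C = 1 - epsilon = 1 - 0.6704 = 0.3296

0.3296 bits


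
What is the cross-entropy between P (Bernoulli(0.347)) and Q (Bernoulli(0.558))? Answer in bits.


H(P,Q) = -p*log2(q) - (1-p)*log2(1-q). -0.347*log2(0.558) = 0.292057; -0.653*log2(0.442) = 0.769157. H(P,Q) = 0.292057 + 0.769157 = 1.0612

1.0612 bits


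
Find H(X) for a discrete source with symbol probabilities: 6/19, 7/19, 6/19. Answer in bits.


H = -sum(p_i * log2(p_i)). Terms: -(6/19)*log2(6/19) = 0.525147; -(7/19)*log2(7/19) = 0.530737; -(6/19)*log2(6/19) = 0.525147. H = 0.525147 + 0.530737 + 0.525147 = 1.581

1.581 bits


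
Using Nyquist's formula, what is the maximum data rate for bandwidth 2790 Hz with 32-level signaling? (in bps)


Rate = 2 * B * log2(M) = 2 * 2790 * 5.0 = 27900.0

27900.0 bps


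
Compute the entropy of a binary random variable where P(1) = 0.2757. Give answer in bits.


H = -p*log2(p) - (1-p)*log2(1-p). -0.2757*log2(0.2757) = 0.512479; -0.7243*log2(0.7243) = 0.337046. H = 0.512479 + 0.337046 = 0.8495

0.8495 bits


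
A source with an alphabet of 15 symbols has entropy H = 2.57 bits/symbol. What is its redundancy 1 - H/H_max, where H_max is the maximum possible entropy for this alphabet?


H_max = log2(K) = log2(15) = 3.9069 bits/symbol. Redundancy = 1 - H/H_max = 1 - 2.57/3.9069 = 1 - 0.6578 = 0.3422

0.3422


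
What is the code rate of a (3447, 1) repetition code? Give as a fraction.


Rate = k/n = 1/3447

1/3447


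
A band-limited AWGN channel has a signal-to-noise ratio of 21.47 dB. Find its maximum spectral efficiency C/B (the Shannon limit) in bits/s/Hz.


SNR_linear = 10^(21.47/10) = 140.2814; C/B = log2(1 + SNR_linear) = log2(1 + 140.2814) = 7.1424

7.1424 bits/s/Hz


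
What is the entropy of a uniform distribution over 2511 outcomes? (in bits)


H = log2(n) = log2(2511) = 11.294

11.294 bits


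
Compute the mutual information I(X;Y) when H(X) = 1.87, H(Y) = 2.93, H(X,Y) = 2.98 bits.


I(X;Y) = H(X) + H(Y) - H(X,Y) = 1.87 + 2.93 - 2.98 = 1.82

1.82 bits


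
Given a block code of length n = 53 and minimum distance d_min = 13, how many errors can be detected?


Detection capability = d_min - 1 = 13 - 1 = 12

12 errors


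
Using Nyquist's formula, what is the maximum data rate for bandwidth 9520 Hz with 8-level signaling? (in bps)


Rate = 2 * B * log2(M) = 2 * 9520 * 3.0 = 57120.0

57120.0 bps


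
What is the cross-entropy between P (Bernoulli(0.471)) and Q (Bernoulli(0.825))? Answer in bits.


H(P,Q) = -p*log2(q) - (1-p)*log2(1-q). -0.471*log2(0.825) = 0.130719; -0.529*log2(0.175) = 1.330209. H(P,Q) = 0.130719 + 1.330209 = 1.4609

1.4609 bits


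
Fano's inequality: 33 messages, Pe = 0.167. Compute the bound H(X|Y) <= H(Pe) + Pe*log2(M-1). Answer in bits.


H(Pe) = -Pe*log2(Pe) - (1-Pe)*log2(1-Pe) = -0.167*log2(0.167) - 0.833*log2(0.833) = 0.431207 + 0.219588 = 0.6508. Pe*log2(M-1) = 0.167*log2(32) = 0.835000. Bound = H(Pe) + Pe*log2(M-1) = 0.431207 + 0.219588 + 0.835000 = 1.4858

1.4858 bits


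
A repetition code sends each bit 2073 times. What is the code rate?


Rate = k/n = 1/2073

1/2073


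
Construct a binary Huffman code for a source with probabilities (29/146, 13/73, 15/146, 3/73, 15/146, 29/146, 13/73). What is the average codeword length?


Huffman construction (repeatedly merge the two least-probable nodes; each merge adds 1 bit to every symbol beneath it): 3/73 + 15/146 = 21/146; 15/146 + 21/146 = 18/73; 13/73 + 13/73 = 26/73; 29/146 + 29/146 = 29/73; 18/73 + 26/73 = 44/73; 29/73 + 44/73 = 1. Resulting codeword lengths (in the order the probabilities were given): (2, 3, 4, 4, 3, 2, 3). L_avg = sum(p_i * l_i) = 29/146*2 + 13/73*3 + 15/146*4 + 3/73*4 + 15/146*3 + 29/146*2 + 13/73*3 = 401/146 = 2.7466

2.7466 bits


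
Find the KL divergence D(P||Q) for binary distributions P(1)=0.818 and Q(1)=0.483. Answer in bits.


KL = p*log2(p/q) + (1-p)*log2((1-p)/(1-q)) = 0.818*log2(0.818/0.483) + 0.182*log2(0.182/0.517) = 0.3476

0.3476 bits


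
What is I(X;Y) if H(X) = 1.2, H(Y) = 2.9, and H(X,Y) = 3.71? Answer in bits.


I(X;Y) = H(X) + H(Y) - H(X,Y) = 1.2 + 2.9 - 3.71 = 0.39

0.39 bits


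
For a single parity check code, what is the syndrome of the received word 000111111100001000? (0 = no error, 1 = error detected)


Syndrome = XOR of all bits = 0 XOR 0 XOR 0 XOR 1 XOR 1 XOR 1 XOR 1 XOR 1 XOR 1 XOR 1 XOR 0 XOR 0 XOR 0 XOR 0 XOR 1 XOR 0 XOR 0 XOR 0 = 0

0


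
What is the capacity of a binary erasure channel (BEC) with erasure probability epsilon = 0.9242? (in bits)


C = 1 - epsilon = 1 - 0.9242 = 0.0758

0.0758 bits


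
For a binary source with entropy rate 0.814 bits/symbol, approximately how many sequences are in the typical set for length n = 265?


log2|A_typical| = nH = 265 * 0.814 = 215.71, so |A_typical| ~ 2^215.71 = 8.614e+64

8.614e+64


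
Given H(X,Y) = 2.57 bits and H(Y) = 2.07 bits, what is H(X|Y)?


H(X|Y) = H(X,Y) - H(Y) = 2.57 - 2.07 = 0.5

0.5 bits


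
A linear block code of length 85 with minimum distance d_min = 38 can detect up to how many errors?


Detection capability = d_min - 1 = 38 - 1 = 37

37 errors


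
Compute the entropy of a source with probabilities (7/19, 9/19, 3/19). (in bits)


H = -sum(p_i * log2(p_i)). Terms: -(7/19)*log2(7/19) = 0.530737; -(9/19)*log2(9/19) = 0.510633; -(3/19)*log2(3/19) = 0.420468. H = 0.530737 + 0.510633 + 0.420468 = 1.4618

1.4618 bits


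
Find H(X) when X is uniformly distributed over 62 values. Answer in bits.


H = log2(n) = log2(62) = 5.9542

5.9542 bits


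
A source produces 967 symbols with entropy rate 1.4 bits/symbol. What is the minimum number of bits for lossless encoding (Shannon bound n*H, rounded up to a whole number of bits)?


Minimum bits >= n * H = 967 * 1.4 = 1353.8, rounded up to a whole number of bits = 1354

1354 bits


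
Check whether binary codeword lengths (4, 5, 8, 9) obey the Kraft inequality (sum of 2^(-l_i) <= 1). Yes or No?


Kraft sum = sum(2^(-l_i)) = 0.0996, need <= 1. Result: satisfied (a binary prefix-free code with these lengths exists)

Yes


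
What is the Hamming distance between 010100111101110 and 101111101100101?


Count differing positions: ^ ^ ^ . ^ ^ . ^ . . . ^ . ^ ^ = 9 differences

9


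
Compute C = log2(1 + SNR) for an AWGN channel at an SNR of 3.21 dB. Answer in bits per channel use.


SNR_linear = 10^(3.21/10) = 2.0941; C = log2(1 + SNR_linear) = log2(1 + 2.0941) = 1.6295

1.6295 bits/channel use


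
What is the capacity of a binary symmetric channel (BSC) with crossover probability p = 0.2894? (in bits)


H(p) = -p*log2(p) - (1-p)*log2(1-p) = -0.2894*log2(0.2894) - 0.7106*log2(0.7106) = 0.517697 + 0.350248 = 0.8679. C = 1 - H(p) = 1 - 0.8679 = 0.1321

0.1321 bits
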